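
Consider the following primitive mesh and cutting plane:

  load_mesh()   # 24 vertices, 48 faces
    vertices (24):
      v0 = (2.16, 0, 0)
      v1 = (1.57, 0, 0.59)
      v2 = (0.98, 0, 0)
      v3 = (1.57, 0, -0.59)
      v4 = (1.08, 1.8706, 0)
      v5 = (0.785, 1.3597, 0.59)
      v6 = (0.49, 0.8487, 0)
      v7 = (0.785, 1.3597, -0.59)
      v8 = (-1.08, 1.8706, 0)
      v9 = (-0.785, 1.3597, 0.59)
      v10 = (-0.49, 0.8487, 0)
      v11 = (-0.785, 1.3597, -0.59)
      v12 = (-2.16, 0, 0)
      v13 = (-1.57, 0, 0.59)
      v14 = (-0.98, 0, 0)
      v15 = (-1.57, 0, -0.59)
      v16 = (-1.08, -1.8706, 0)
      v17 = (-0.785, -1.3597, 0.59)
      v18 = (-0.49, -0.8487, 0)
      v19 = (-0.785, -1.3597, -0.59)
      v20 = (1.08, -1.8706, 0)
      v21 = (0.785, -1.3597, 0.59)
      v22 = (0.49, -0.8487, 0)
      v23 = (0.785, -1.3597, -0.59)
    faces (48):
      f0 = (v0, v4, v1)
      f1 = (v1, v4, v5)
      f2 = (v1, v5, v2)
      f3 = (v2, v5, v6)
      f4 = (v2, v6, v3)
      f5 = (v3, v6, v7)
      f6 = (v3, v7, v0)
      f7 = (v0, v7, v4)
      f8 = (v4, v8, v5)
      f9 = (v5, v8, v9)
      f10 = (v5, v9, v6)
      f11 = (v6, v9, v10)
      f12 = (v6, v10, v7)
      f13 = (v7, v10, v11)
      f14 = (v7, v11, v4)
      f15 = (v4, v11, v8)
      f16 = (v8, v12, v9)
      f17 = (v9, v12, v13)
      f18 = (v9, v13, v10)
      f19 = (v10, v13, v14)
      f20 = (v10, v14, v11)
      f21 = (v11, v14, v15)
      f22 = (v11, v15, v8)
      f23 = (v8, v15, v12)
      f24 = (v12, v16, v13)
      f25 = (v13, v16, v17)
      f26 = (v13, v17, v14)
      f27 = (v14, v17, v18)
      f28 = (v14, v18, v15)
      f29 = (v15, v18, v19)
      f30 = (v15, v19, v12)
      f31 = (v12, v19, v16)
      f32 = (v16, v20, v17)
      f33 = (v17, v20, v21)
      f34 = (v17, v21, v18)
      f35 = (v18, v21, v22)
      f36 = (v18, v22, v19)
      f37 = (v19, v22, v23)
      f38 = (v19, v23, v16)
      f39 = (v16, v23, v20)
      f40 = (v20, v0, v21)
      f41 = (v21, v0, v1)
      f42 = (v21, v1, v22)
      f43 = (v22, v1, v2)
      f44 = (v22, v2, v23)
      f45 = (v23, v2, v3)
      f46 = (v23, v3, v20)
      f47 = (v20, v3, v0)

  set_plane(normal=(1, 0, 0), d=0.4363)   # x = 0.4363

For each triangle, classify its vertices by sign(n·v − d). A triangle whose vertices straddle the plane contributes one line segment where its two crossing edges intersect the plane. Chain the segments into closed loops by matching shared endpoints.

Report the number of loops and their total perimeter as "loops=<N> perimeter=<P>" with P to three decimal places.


loops=2 perimeter=6.244

Straddling triangles (16 of 48):
  (v4,v8,v5) [+-+] → (0.4363, 1.8706, 0)–(0.4363, 1.45522, 0.479687)  len=0.6345
  (v5,v8,v9) [+--] → (0.4363, 1.45522, 0.479687)–(0.4363, 1.3597, 0.59)  len=0.1459
  (v5,v9,v6) [+-+] → (0.4363, 1.3597, 0.59)–(0.4363, 0.870222, 0.0248494)  len=0.7477
  (v6,v9,v10) [+--] → (0.4363, 0.870222, 0.0248494)–(0.4363, 0.8487, 0)  len=0.0329
  (v6,v10,v7) [+-+] → (0.4363, 0.8487, 0)–(0.4363, 1.21995, -0.428641)  len=0.5671
  (v7,v10,v11) [+--] → (0.4363, 1.21995, -0.428641)–(0.4363, 1.3597, -0.59)  len=0.2135
  (v7,v11,v4) [+-+] → (0.4363, 1.3597, -0.59)–(0.4363, 1.69426, -0.203637)  len=0.5111
  (v4,v11,v8) [+--] → (0.4363, 1.69426, -0.203637)–(0.4363, 1.8706, 0)  len=0.2694
  (v16,v20,v17) [-+-] → (0.4363, -1.8706, 0)–(0.4363, -1.69426, 0.203637)  len=0.2694
  (v17,v20,v21) [-++] → (0.4363, -1.69426, 0.203637)–(0.4363, -1.3597, 0.59)  len=0.5111
  (v17,v21,v18) [-+-] → (0.4363, -1.3597, 0.59)–(0.4363, -1.21995, 0.428641)  len=0.2135
  (v18,v21,v22) [-++] → (0.4363, -1.21995, 0.428641)–(0.4363, -0.8487, 0)  len=0.5671
  (v18,v22,v19) [-+-] → (0.4363, -0.8487, 0)–(0.4363, -0.870222, -0.0248494)  len=0.0329
  (v19,v22,v23) [-++] → (0.4363, -0.870222, -0.0248494)–(0.4363, -1.3597, -0.59)  len=0.7477
  (v19,v23,v16) [-+-] → (0.4363, -1.3597, -0.59)–(0.4363, -1.45522, -0.479687)  len=0.1459
  (v16,v23,v20) [-++] → (0.4363, -1.45522, -0.479687)–(0.4363, -1.8706, 0)  len=0.6345

Chained into 2 loop(s):
  loop 1: 8 segments, perimeter = 3.1220
  loop 2: 8 segments, perimeter = 3.1220
Total perimeter = 6.244


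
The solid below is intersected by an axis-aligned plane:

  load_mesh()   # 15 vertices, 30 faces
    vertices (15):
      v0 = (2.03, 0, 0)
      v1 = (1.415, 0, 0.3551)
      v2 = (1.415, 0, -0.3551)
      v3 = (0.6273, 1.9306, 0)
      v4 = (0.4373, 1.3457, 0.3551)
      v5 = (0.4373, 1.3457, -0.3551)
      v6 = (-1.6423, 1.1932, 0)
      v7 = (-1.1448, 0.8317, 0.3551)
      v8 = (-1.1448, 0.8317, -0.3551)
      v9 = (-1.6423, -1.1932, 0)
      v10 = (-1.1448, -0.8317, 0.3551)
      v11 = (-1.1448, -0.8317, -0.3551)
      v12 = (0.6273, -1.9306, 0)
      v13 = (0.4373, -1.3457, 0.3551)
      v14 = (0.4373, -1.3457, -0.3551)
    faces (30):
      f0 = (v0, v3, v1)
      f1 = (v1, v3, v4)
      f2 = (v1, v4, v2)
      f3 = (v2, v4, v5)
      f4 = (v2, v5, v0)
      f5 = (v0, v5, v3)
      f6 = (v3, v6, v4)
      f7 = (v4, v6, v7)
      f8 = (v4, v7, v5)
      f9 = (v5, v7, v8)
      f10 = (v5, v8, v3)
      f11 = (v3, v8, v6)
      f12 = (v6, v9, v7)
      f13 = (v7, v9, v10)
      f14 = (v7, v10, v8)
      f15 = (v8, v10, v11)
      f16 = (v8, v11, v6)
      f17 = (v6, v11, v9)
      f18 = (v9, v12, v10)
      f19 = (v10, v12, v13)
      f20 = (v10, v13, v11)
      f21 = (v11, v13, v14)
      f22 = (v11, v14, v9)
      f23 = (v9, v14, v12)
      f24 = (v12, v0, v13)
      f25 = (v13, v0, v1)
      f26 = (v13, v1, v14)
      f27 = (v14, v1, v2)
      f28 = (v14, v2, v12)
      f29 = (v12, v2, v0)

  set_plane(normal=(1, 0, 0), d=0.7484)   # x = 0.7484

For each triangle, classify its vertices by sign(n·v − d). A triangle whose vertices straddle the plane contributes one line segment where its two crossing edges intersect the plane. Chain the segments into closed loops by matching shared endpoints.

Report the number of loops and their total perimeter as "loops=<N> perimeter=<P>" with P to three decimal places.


Straddling triangles (12 of 30):
  (v0,v3,v1) [+-+] → (0.7484, 1.76392, 0)–(0.7484, 1.63379, 0.0545926)  len=0.1411
  (v1,v3,v4) [+--] → (0.7484, 1.63379, 0.0545926)–(0.7484, 0.917504, 0.3551)  len=0.7768
  (v1,v4,v2) [+-+] → (0.7484, 0.917504, 0.3551)–(0.7484, 0.917504, 0.129117)  len=0.2260
  (v2,v4,v5) [+--] → (0.7484, 0.917504, 0.129117)–(0.7484, 0.917504, -0.3551)  len=0.4842
  (v2,v5,v0) [+-+] → (0.7484, 0.917504, -0.3551)–(0.7484, 1.08285, -0.285739)  len=0.1793
  (v0,v5,v3) [+--] → (0.7484, 1.08285, -0.285739)–(0.7484, 1.76392, 0)  len=0.7386
  (v12,v0,v13) [-+-] → (0.7484, -1.76392, 0)–(0.7484, -1.08285, 0.285739)  len=0.7386
  (v13,v0,v1) [-++] → (0.7484, -1.08285, 0.285739)–(0.7484, -0.917504, 0.3551)  len=0.1793
  (v13,v1,v14) [-+-] → (0.7484, -0.917504, 0.3551)–(0.7484, -0.917504, -0.129117)  len=0.4842
  (v14,v1,v2) [-++] → (0.7484, -0.917504, -0.129117)–(0.7484, -0.917504, -0.3551)  len=0.2260
  (v14,v2,v12) [-+-] → (0.7484, -0.917504, -0.3551)–(0.7484, -1.63379, -0.0545926)  len=0.7768
  (v12,v2,v0) [-++] → (0.7484, -1.63379, -0.0545926)–(0.7484, -1.76392, 0)  len=0.1411

Chained into 2 loop(s):
  loop 1: 6 segments, perimeter = 2.5460
  loop 2: 6 segments, perimeter = 2.5460
Total perimeter = 5.092

loops=2 perimeter=5.092


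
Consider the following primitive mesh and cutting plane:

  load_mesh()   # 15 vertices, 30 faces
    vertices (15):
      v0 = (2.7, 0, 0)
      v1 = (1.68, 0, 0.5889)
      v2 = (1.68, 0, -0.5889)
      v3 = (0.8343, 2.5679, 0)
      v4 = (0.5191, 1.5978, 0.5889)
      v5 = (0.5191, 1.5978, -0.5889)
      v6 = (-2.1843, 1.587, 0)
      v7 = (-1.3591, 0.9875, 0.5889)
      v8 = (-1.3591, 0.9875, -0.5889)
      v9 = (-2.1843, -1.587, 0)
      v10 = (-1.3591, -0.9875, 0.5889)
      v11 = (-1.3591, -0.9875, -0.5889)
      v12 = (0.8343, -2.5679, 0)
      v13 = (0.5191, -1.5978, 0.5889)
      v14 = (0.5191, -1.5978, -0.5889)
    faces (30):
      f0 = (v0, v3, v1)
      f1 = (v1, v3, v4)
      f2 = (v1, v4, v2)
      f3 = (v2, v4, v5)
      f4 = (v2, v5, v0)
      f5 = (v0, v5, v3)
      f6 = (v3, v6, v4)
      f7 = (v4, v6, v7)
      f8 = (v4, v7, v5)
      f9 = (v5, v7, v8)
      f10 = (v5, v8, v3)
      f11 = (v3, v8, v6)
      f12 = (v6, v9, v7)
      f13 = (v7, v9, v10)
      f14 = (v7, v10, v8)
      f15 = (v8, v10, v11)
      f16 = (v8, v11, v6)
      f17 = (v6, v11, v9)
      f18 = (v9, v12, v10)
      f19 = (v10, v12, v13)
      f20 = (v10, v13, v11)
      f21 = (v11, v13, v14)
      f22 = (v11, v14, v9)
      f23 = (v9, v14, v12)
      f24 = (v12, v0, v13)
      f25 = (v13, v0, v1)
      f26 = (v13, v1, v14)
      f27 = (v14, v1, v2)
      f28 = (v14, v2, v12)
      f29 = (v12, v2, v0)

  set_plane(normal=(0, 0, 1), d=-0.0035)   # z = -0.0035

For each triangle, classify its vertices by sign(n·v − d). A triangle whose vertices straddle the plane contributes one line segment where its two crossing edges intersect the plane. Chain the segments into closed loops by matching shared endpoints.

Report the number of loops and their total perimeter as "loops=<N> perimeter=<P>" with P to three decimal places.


Straddling triangles (20 of 30):
  (v1,v4,v2) [++-] → (1.103, 0.794152, -0.0035)–(1.68, 0, -0.0035)  len=0.9816
  (v2,v4,v5) [-+-] → (1.103, 0.794152, -0.0035)–(0.5191, 1.5978, -0.0035)  len=0.9934
  (v2,v5,v0) [--+] → (2.68704, 0.00949618, -0.0035)–(2.69394, 0, -0.0035)  len=0.0117
  (v0,v5,v3) [+-+] → (2.68704, 0.00949618, -0.0035)–(0.832427, 2.56213, -0.0035)  len=3.1552
  (v4,v7,v5) [++-] → (-0.414419, 1.29446, -0.0035)–(0.5191, 1.5978, -0.0035)  len=0.9816
  (v5,v7,v8) [-+-] → (-0.414419, 1.29446, -0.0035)–(-1.3591, 0.9875, -0.0035)  len=0.9933
  (v5,v8,v3) [--+] → (0.821264, 2.55851, -0.0035)–(0.832427, 2.56213, -0.0035)  len=0.0117
  (v3,v8,v6) [+-+] → (0.821264, 2.55851, -0.0035)–(-2.1794, 1.58344, -0.0035)  len=3.1551
  (v7,v10,v8) [++-] → (-1.3591, 0.00586899, -0.0035)–(-1.3591, 0.9875, -0.0035)  len=0.9816
  (v8,v10,v11) [-+-] → (-1.3591, 0.00586899, -0.0035)–(-1.3591, -0.9875, -0.0035)  len=0.9934
  (v8,v11,v6) [--+] → (-2.1794, 1.5717, -0.0035)–(-2.1794, 1.58344, -0.0035)  len=0.0117
  (v6,v11,v9) [+-+] → (-2.1794, 1.5717, -0.0035)–(-2.1794, -1.58344, -0.0035)  len=3.1551
  (v10,v13,v11) [++-] → (-0.425581, -1.29084, -0.0035)–(-1.3591, -0.9875, -0.0035)  len=0.9816
  (v11,v13,v14) [-+-] → (-0.425581, -1.29084, -0.0035)–(0.5191, -1.5978, -0.0035)  len=0.9933
  (v11,v14,v9) [--+] → (-2.16823, -1.58706, -0.0035)–(-2.1794, -1.58344, -0.0035)  len=0.0117
  (v9,v14,v12) [+-+] → (-2.16823, -1.58706, -0.0035)–(0.832427, -2.56213, -0.0035)  len=3.1551
  (v13,v1,v14) [++-] → (1.0961, -0.803648, -0.0035)–(0.5191, -1.5978, -0.0035)  len=0.9816
  (v14,v1,v2) [-+-] → (1.0961, -0.803648, -0.0035)–(1.68, 0, -0.0035)  len=0.9934
  (v14,v2,v12) [--+] → (0.839326, -2.55264, -0.0035)–(0.832427, -2.56213, -0.0035)  len=0.0117
  (v12,v2,v0) [+-+] → (0.839326, -2.55264, -0.0035)–(2.69394, 0, -0.0035)  len=3.1552

Chained into 2 loop(s):
  loop 1: 10 segments, perimeter = 9.8747
  loop 2: 10 segments, perimeter = 15.8345
Total perimeter = 25.709

loops=2 perimeter=25.709


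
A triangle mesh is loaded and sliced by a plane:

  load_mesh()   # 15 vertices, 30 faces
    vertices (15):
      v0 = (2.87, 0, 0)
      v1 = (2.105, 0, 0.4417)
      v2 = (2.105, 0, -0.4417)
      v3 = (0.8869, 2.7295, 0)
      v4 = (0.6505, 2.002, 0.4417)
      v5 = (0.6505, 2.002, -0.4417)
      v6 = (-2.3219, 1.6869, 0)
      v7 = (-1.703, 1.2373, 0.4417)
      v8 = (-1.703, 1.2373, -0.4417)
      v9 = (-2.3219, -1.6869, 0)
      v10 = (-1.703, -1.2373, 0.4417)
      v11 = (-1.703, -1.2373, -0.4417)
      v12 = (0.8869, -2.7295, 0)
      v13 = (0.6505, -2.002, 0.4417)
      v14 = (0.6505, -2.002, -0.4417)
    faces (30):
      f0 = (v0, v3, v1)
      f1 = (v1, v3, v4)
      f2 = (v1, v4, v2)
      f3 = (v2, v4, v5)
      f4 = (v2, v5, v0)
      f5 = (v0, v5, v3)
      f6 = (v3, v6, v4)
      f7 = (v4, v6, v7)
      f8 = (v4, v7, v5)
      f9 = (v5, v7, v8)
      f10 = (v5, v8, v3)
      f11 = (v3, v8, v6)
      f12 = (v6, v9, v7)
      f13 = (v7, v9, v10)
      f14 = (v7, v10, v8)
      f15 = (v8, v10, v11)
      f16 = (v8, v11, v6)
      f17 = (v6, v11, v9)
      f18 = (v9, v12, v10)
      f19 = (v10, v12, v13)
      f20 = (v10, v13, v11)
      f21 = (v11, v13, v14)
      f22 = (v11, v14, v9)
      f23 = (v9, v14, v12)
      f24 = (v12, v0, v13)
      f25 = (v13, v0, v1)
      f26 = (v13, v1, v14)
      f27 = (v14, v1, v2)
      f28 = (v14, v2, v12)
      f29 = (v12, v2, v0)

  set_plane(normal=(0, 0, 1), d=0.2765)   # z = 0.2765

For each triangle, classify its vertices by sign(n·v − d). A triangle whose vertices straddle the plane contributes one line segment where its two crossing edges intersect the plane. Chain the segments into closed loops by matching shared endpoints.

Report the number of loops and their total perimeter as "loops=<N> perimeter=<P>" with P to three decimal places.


Straddling triangles (20 of 30):
  (v0,v3,v1) [--+] → (1.64942, 1.02086, 0.2765)–(2.39112, 0, 0.2765)  len=1.2619
  (v1,v3,v4) [+-+] → (1.64942, 1.02086, 0.2765)–(0.738916, 2.27409, 0.2765)  len=1.5491
  (v1,v4,v2) [++-] → (0.922498, 1.62762, 0.2765)–(2.105, 0, 0.2765)  len=2.0118
  (v2,v4,v5) [-+-] → (0.922498, 1.62762, 0.2765)–(0.6505, 2.002, 0.2765)  len=0.4628
  (v3,v6,v4) [--+] → (-0.461206, 1.88415, 0.2765)–(0.738916, 2.27409, 0.2765)  len=1.2619
  (v4,v6,v7) [+-+] → (-0.461206, 1.88415, 0.2765)–(-1.93447, 1.40545, 0.2765)  len=1.5491
  (v4,v7,v5) [++-] → (-1.26288, 1.3803, 0.2765)–(0.6505, 2.002, 0.2765)  len=2.0119
  (v5,v7,v8) [-+-] → (-1.26288, 1.3803, 0.2765)–(-1.703, 1.2373, 0.2765)  len=0.4628
  (v6,v9,v7) [--+] → (-1.93447, 0.143621, 0.2765)–(-1.93447, 1.40545, 0.2765)  len=1.2618
  (v7,v9,v10) [+-+] → (-1.93447, 0.143621, 0.2765)–(-1.93447, -1.40545, 0.2765)  len=1.5491
  (v7,v10,v8) [++-] → (-1.703, -0.774538, 0.2765)–(-1.703, 1.2373, 0.2765)  len=2.0118
  (v8,v10,v11) [-+-] → (-1.703, -0.774538, 0.2765)–(-1.703, -1.2373, 0.2765)  len=0.4628
  (v9,v12,v10) [--+] → (-0.734353, -1.7954, 0.2765)–(-1.93447, -1.40545, 0.2765)  len=1.2619
  (v10,v12,v13) [+-+] → (-0.734353, -1.7954, 0.2765)–(0.738916, -2.27409, 0.2765)  len=1.5491
  (v10,v13,v11) [++-] → (0.210384, -1.859, 0.2765)–(-1.703, -1.2373, 0.2765)  len=2.0119
  (v11,v13,v14) [-+-] → (0.210384, -1.859, 0.2765)–(0.6505, -2.002, 0.2765)  len=0.4628
  (v12,v0,v13) [--+] → (1.48061, -1.25323, 0.2765)–(0.738916, -2.27409, 0.2765)  len=1.2619
  (v13,v0,v1) [+-+] → (1.48061, -1.25323, 0.2765)–(2.39112, 0, 0.2765)  len=1.5491
  (v13,v1,v14) [++-] → (1.833, -0.374384, 0.2765)–(0.6505, -2.002, 0.2765)  len=2.0118
  (v14,v1,v2) [-+-] → (1.833, -0.374384, 0.2765)–(2.105, 0, 0.2765)  len=0.4628

Chained into 2 loop(s):
  loop 1: 10 segments, perimeter = 14.0547
  loop 2: 10 segments, perimeter = 12.3730
Total perimeter = 26.428

loops=2 perimeter=26.428


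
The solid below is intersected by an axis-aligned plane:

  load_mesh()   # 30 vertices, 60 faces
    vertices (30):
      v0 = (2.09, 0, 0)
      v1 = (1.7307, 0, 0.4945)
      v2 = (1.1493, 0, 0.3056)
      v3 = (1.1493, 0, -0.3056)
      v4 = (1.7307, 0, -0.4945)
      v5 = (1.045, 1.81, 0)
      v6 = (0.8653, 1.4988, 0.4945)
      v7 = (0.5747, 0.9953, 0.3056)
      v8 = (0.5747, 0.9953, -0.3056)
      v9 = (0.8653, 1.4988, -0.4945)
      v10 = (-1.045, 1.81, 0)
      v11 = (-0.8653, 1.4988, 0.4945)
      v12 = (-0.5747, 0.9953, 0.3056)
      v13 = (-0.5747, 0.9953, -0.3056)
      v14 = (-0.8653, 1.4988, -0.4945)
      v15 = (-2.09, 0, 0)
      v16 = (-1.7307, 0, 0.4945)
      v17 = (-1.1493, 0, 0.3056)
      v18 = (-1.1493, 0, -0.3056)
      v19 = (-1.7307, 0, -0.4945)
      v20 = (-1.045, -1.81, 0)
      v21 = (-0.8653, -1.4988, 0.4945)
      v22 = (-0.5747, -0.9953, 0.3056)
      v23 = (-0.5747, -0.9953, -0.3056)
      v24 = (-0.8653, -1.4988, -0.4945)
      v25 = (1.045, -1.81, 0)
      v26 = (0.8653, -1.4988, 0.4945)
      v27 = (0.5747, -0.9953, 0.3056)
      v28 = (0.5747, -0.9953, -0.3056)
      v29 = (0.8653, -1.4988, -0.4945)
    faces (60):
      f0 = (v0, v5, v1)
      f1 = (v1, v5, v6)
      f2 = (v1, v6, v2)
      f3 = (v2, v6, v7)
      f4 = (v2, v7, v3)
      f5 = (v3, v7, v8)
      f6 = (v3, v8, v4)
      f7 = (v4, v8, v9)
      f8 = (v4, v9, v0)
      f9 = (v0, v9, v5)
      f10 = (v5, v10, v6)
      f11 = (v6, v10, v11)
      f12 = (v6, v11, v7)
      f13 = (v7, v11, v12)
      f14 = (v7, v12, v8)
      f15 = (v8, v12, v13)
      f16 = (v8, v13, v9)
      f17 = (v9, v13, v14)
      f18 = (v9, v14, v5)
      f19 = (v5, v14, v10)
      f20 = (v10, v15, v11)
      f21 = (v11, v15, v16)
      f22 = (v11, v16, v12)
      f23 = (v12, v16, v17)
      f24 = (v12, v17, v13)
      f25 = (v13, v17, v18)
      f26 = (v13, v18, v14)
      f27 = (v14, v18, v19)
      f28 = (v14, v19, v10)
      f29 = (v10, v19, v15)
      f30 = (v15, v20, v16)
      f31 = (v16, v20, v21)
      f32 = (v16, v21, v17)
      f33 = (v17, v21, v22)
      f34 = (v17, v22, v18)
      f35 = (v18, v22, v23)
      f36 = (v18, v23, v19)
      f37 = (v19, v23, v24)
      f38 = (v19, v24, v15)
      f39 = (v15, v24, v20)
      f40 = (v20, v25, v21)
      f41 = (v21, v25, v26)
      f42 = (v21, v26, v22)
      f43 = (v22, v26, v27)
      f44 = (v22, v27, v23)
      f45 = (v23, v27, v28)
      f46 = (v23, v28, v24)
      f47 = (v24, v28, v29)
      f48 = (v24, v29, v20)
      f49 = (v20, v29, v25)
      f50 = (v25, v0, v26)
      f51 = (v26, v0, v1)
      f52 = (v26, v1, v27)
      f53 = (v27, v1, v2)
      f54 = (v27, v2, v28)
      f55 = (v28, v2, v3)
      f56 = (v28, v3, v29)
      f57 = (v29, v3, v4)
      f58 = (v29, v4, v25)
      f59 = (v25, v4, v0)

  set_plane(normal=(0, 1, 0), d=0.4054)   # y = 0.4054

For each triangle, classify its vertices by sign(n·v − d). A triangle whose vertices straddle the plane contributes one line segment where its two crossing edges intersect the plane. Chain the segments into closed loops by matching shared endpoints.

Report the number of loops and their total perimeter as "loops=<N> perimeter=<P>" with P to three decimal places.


Straddling triangles (20 of 60):
  (v0,v5,v1) [-+-] → (1.85594, 0.4054, 0)–(1.57712, 0.4054, 0.383743)  len=0.4743
  (v1,v5,v6) [-++] → (1.57712, 0.4054, 0.383743)–(1.49662, 0.4054, 0.4945)  len=0.1369
  (v1,v6,v2) [-+-] → (1.49662, 0.4054, 0.4945)–(1.07248, 0.4054, 0.356694)  len=0.4460
  (v2,v6,v7) [-++] → (1.07248, 0.4054, 0.356694)–(0.915257, 0.4054, 0.3056)  len=0.1653
  (v2,v7,v3) [-+-] → (0.915257, 0.4054, 0.3056)–(0.915257, 0.4054, -0.0566495)  len=0.3622
  (v3,v7,v8) [-++] → (0.915257, 0.4054, -0.0566495)–(0.915257, 0.4054, -0.3056)  len=0.2490
  (v3,v8,v4) [-+-] → (0.915257, 0.4054, -0.3056)–(1.25984, 0.4054, -0.417558)  len=0.3623
  (v4,v8,v9) [-++] → (1.25984, 0.4054, -0.417558)–(1.49662, 0.4054, -0.4945)  len=0.2490
  (v4,v9,v0) [-+-] → (1.49662, 0.4054, -0.4945)–(1.75874, 0.4054, -0.133754)  len=0.4459
  (v0,v9,v5) [-++] → (1.75874, 0.4054, -0.133754)–(1.85594, 0.4054, 0)  len=0.1653
  (v10,v15,v11) [+-+] → (-1.85594, 0.4054, 0)–(-1.75874, 0.4054, 0.133754)  len=0.1653
  (v11,v15,v16) [+--] → (-1.75874, 0.4054, 0.133754)–(-1.49662, 0.4054, 0.4945)  len=0.4459
  (v11,v16,v12) [+-+] → (-1.49662, 0.4054, 0.4945)–(-1.25984, 0.4054, 0.417558)  len=0.2490
  (v12,v16,v17) [+--] → (-1.25984, 0.4054, 0.417558)–(-0.915257, 0.4054, 0.3056)  len=0.3623
  (v12,v17,v13) [+-+] → (-0.915257, 0.4054, 0.3056)–(-0.915257, 0.4054, 0.0566495)  len=0.2490
  (v13,v17,v18) [+--] → (-0.915257, 0.4054, 0.0566495)–(-0.915257, 0.4054, -0.3056)  len=0.3622
  (v13,v18,v14) [+-+] → (-0.915257, 0.4054, -0.3056)–(-1.07248, 0.4054, -0.356694)  len=0.1653
  (v14,v18,v19) [+--] → (-1.07248, 0.4054, -0.356694)–(-1.49662, 0.4054, -0.4945)  len=0.4460
  (v14,v19,v10) [+-+] → (-1.49662, 0.4054, -0.4945)–(-1.57712, 0.4054, -0.383743)  len=0.1369
  (v10,v19,v15) [+--] → (-1.57712, 0.4054, -0.383743)–(-1.85594, 0.4054, 0)  len=0.4743

Chained into 2 loop(s):
  loop 1: 10 segments, perimeter = 3.0563
  loop 2: 10 segments, perimeter = 3.0563
Total perimeter = 6.113

loops=2 perimeter=6.113


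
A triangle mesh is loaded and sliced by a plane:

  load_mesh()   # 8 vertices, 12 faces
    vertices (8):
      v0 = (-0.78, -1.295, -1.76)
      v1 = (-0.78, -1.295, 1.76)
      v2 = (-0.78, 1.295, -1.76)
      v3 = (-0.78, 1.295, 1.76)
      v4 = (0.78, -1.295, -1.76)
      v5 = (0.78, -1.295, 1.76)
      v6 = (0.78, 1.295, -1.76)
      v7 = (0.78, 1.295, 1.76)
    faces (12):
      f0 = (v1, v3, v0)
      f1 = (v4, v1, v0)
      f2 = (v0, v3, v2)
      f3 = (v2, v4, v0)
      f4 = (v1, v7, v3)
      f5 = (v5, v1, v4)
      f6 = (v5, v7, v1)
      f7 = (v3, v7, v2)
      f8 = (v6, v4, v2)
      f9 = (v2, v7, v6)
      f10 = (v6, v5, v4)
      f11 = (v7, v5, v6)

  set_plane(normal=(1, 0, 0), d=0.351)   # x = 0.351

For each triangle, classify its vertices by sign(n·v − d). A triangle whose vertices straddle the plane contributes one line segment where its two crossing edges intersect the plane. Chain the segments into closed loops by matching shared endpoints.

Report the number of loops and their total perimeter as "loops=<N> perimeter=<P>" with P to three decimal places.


loops=1 perimeter=12.220

Straddling triangles (8 of 12):
  (v4,v1,v0) [+--] → (0.351, -1.295, -0.792)–(0.351, -1.295, -1.76)  len=0.9680
  (v2,v4,v0) [-+-] → (0.351, -0.58275, -1.76)–(0.351, -1.295, -1.76)  len=0.7123
  (v1,v7,v3) [-+-] → (0.351, 0.58275, 1.76)–(0.351, 1.295, 1.76)  len=0.7123
  (v5,v1,v4) [+-+] → (0.351, -1.295, 1.76)–(0.351, -1.295, -0.792)  len=2.5520
  (v5,v7,v1) [++-] → (0.351, 0.58275, 1.76)–(0.351, -1.295, 1.76)  len=1.8777
  (v3,v7,v2) [-+-] → (0.351, 1.295, 1.76)–(0.351, 1.295, 0.792)  len=0.9680
  (v6,v4,v2) [++-] → (0.351, -0.58275, -1.76)–(0.351, 1.295, -1.76)  len=1.8777
  (v2,v7,v6) [-++] → (0.351, 1.295, 0.792)–(0.351, 1.295, -1.76)  len=2.5520

Chained into 1 loop(s):
  loop 1: 8 segments, perimeter = 12.2200
Total perimeter = 12.220


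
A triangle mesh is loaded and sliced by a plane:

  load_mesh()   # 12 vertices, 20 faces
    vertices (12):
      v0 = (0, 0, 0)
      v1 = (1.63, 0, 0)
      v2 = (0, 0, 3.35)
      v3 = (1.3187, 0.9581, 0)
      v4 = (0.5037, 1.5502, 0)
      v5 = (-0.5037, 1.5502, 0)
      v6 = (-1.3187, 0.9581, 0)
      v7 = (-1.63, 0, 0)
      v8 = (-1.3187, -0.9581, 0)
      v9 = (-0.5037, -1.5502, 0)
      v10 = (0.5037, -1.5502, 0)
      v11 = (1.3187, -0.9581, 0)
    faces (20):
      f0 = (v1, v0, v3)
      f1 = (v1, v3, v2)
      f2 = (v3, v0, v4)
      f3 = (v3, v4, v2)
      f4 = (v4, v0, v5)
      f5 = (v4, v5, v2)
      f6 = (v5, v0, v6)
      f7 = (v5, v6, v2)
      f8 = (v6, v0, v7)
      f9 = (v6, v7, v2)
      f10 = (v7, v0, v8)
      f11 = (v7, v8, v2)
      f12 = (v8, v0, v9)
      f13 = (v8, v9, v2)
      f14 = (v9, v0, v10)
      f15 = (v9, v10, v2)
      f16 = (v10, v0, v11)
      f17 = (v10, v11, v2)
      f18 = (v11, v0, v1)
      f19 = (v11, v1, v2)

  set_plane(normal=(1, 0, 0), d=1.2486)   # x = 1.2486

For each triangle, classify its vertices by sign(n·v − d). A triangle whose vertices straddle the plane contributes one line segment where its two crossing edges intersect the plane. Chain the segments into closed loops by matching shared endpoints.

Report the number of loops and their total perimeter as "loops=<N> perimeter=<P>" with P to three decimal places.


Straddling triangles (8 of 20):
  (v1,v0,v3) [+-+] → (1.2486, 0, 0)–(1.2486, 0.907169, 0)  len=0.9072
  (v1,v3,v2) [++-] → (1.2486, 0.907169, 0.178081)–(1.2486, 0, 0.783859)  len=1.0908
  (v3,v0,v4) [+--] → (1.2486, 0.907169, 0)–(1.2486, 1.00903, 0)  len=0.1019
  (v3,v4,v2) [+--] → (1.2486, 1.00903, 0)–(1.2486, 0.907169, 0.178081)  len=0.2052
  (v10,v0,v11) [--+] → (1.2486, -0.907169, 0)–(1.2486, -1.00903, 0)  len=0.1019
  (v10,v11,v2) [-+-] → (1.2486, -1.00903, 0)–(1.2486, -0.907169, 0.178081)  len=0.2052
  (v11,v0,v1) [+-+] → (1.2486, -0.907169, 0)–(1.2486, 0, 0)  len=0.9072
  (v11,v1,v2) [++-] → (1.2486, 0, 0.783859)–(1.2486, -0.907169, 0.178081)  len=1.0908

Chained into 1 loop(s):
  loop 1: 8 segments, perimeter = 4.6100
Total perimeter = 4.610

loops=1 perimeter=4.610


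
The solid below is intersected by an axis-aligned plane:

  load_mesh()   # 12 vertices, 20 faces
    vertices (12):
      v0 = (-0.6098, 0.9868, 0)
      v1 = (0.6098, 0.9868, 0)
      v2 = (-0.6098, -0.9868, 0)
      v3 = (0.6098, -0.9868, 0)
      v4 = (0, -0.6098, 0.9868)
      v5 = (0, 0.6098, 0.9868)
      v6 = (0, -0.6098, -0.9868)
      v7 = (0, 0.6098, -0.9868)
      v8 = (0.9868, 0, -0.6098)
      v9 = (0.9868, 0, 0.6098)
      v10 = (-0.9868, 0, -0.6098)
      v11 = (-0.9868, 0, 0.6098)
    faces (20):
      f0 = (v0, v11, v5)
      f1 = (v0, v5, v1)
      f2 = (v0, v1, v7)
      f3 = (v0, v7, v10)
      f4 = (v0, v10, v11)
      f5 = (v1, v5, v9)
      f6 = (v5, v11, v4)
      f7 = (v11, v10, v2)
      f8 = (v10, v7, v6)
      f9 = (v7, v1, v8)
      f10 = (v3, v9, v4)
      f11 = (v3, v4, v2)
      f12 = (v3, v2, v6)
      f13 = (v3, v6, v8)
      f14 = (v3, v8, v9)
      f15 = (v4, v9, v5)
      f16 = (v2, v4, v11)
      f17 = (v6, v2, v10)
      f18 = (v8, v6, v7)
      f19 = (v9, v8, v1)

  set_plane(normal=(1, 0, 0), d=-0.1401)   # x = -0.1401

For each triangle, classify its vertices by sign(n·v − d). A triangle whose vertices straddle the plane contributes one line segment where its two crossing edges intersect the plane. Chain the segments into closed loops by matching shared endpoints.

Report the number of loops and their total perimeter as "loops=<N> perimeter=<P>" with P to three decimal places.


Straddling triangles (10 of 20):
  (v0,v11,v5) [--+] → (-0.1401, 0.523224, 0.933276)–(-0.1401, 0.696415, 0.760085)  len=0.2449
  (v0,v5,v1) [-++] → (-0.1401, 0.696415, 0.760085)–(-0.1401, 0.9868, 0)  len=0.8137
  (v0,v1,v7) [-++] → (-0.1401, 0.9868, 0)–(-0.1401, 0.696415, -0.760085)  len=0.8137
  (v0,v7,v10) [-+-] → (-0.1401, 0.696415, -0.760085)–(-0.1401, 0.523224, -0.933276)  len=0.2449
  (v5,v11,v4) [+-+] → (-0.1401, 0.523224, 0.933276)–(-0.1401, -0.523224, 0.933276)  len=1.0464
  (v10,v7,v6) [-++] → (-0.1401, 0.523224, -0.933276)–(-0.1401, -0.523224, -0.933276)  len=1.0464
  (v3,v4,v2) [++-] → (-0.1401, -0.696415, 0.760085)–(-0.1401, -0.9868, 0)  len=0.8137
  (v3,v2,v6) [+-+] → (-0.1401, -0.9868, 0)–(-0.1401, -0.696415, -0.760085)  len=0.8137
  (v2,v4,v11) [-+-] → (-0.1401, -0.696415, 0.760085)–(-0.1401, -0.523224, 0.933276)  len=0.2449
  (v6,v2,v10) [+--] → (-0.1401, -0.696415, -0.760085)–(-0.1401, -0.523224, -0.933276)  len=0.2449

Chained into 1 loop(s):
  loop 1: 10 segments, perimeter = 6.3273
Total perimeter = 6.327

loops=1 perimeter=6.327


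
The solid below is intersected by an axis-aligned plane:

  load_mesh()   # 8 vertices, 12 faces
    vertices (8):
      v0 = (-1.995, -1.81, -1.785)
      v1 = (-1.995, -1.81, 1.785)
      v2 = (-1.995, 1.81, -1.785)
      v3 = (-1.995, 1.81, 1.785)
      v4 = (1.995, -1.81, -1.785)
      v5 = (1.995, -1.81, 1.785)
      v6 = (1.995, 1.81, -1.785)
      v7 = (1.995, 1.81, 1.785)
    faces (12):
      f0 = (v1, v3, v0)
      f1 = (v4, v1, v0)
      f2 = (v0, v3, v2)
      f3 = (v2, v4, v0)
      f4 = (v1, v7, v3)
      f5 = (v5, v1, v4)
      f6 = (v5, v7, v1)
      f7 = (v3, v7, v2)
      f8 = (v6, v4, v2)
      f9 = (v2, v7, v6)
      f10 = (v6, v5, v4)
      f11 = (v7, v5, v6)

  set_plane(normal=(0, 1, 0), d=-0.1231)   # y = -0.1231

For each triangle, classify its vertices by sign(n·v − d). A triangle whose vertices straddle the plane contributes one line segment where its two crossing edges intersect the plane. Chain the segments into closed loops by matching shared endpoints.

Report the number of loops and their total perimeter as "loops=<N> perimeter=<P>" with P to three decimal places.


Straddling triangles (8 of 12):
  (v1,v3,v0) [-+-] → (-1.995, -0.1231, 1.785)–(-1.995, -0.1231, -0.1214)  len=1.9064
  (v0,v3,v2) [-++] → (-1.995, -0.1231, -0.1214)–(-1.995, -0.1231, -1.785)  len=1.6636
  (v2,v4,v0) [+--] → (0.135682, -0.1231, -1.785)–(-1.995, -0.1231, -1.785)  len=2.1307
  (v1,v7,v3) [-++] → (-0.135682, -0.1231, 1.785)–(-1.995, -0.1231, 1.785)  len=1.8593
  (v5,v7,v1) [-+-] → (1.995, -0.1231, 1.785)–(-0.135682, -0.1231, 1.785)  len=2.1307
  (v6,v4,v2) [+-+] → (1.995, -0.1231, -1.785)–(0.135682, -0.1231, -1.785)  len=1.8593
  (v6,v5,v4) [+--] → (1.995, -0.1231, 0.1214)–(1.995, -0.1231, -1.785)  len=1.9064
  (v7,v5,v6) [+-+] → (1.995, -0.1231, 1.785)–(1.995, -0.1231, 0.1214)  len=1.6636

Chained into 1 loop(s):
  loop 1: 8 segments, perimeter = 15.1200
Total perimeter = 15.120

loops=1 perimeter=15.120


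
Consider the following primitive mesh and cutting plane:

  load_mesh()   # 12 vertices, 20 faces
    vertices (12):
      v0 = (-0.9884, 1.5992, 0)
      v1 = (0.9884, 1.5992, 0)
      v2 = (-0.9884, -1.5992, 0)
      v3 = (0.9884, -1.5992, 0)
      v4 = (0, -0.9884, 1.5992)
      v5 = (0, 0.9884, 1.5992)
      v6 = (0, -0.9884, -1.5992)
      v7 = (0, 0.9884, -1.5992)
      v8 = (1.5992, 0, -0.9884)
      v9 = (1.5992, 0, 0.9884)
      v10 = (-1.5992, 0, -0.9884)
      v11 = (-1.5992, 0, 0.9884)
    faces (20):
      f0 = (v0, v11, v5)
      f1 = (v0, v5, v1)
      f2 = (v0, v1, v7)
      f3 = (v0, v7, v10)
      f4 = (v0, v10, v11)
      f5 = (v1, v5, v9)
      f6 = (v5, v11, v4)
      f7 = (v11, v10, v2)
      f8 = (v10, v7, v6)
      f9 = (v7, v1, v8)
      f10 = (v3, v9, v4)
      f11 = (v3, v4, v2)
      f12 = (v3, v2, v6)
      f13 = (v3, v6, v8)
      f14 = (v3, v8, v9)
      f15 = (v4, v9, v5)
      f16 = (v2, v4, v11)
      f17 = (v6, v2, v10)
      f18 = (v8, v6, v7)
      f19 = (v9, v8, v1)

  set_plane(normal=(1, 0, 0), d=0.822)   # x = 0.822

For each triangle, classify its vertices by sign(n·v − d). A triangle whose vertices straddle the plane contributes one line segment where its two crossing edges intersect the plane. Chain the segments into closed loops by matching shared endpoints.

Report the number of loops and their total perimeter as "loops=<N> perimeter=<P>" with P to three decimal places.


Straddling triangles (10 of 20):
  (v0,v5,v1) [--+] → (0.822, 1.49637, 0.26923)–(0.822, 1.5992, 0)  len=0.2882
  (v0,v1,v7) [-+-] → (0.822, 1.5992, 0)–(0.822, 1.49637, -0.26923)  len=0.2882
  (v1,v5,v9) [+-+] → (0.822, 1.49637, 0.26923)–(0.822, 0.480355, 1.28524)  len=1.4369
  (v7,v1,v8) [-++] → (0.822, 1.49637, -0.26923)–(0.822, 0.480355, -1.28524)  len=1.4369
  (v3,v9,v4) [++-] → (0.822, -0.480355, 1.28524)–(0.822, -1.49637, 0.26923)  len=1.4369
  (v3,v4,v2) [+--] → (0.822, -1.49637, 0.26923)–(0.822, -1.5992, 0)  len=0.2882
  (v3,v2,v6) [+--] → (0.822, -1.5992, 0)–(0.822, -1.49637, -0.26923)  len=0.2882
  (v3,v6,v8) [+-+] → (0.822, -1.49637, -0.26923)–(0.822, -0.480355, -1.28524)  len=1.4369
  (v4,v9,v5) [-+-] → (0.822, -0.480355, 1.28524)–(0.822, 0.480355, 1.28524)  len=0.9607
  (v8,v6,v7) [+--] → (0.822, -0.480355, -1.28524)–(0.822, 0.480355, -1.28524)  len=0.9607

Chained into 1 loop(s):
  loop 1: 10 segments, perimeter = 8.8217
Total perimeter = 8.822

loops=1 perimeter=8.822


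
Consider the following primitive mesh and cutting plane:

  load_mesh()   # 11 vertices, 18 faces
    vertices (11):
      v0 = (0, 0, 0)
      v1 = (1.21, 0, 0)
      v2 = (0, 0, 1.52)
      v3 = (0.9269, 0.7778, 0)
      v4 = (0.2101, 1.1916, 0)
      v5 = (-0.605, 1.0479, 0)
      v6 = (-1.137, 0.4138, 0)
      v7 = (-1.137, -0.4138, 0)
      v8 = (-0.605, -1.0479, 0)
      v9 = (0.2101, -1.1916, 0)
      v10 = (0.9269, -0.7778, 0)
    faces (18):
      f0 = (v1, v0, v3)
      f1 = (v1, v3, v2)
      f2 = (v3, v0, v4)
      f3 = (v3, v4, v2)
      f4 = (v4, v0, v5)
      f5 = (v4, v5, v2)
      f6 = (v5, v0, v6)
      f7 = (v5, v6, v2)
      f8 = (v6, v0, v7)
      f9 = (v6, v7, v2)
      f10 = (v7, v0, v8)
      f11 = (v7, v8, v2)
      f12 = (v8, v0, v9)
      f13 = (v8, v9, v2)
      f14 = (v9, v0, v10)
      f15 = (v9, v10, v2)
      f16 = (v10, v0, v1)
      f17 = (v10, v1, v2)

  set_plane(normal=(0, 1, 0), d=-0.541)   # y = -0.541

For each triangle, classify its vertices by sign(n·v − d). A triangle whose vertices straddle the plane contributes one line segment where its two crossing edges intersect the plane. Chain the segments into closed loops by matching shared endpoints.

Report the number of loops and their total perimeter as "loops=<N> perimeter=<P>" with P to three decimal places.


loops=1 perimeter=4.742

Straddling triangles (8 of 18):
  (v7,v0,v8) [++-] → (-0.312344, -0.541, 0)–(-1.03028, -0.541, 0)  len=0.7179
  (v7,v8,v2) [+-+] → (-1.03028, -0.541, 0)–(-0.312344, -0.541, 0.735269)  len=1.0276
  (v8,v0,v9) [-+-] → (-0.312344, -0.541, 0)–(0.0953878, -0.541, 0)  len=0.4077
  (v8,v9,v2) [--+] → (0.0953878, -0.541, 0.829903)–(-0.312344, -0.541, 0.735269)  len=0.4186
  (v9,v0,v10) [-+-] → (0.0953878, -0.541, 0)–(0.644707, -0.541, 0)  len=0.5493
  (v9,v10,v2) [--+] → (0.644707, -0.541, 0.462762)–(0.0953878, -0.541, 0.829903)  len=0.6607
  (v10,v0,v1) [-++] → (0.644707, -0.541, 0)–(1.01309, -0.541, 0)  len=0.3684
  (v10,v1,v2) [-++] → (1.01309, -0.541, 0)–(0.644707, -0.541, 0.462762)  len=0.5915

Chained into 1 loop(s):
  loop 1: 8 segments, perimeter = 4.7418
Total perimeter = 4.742


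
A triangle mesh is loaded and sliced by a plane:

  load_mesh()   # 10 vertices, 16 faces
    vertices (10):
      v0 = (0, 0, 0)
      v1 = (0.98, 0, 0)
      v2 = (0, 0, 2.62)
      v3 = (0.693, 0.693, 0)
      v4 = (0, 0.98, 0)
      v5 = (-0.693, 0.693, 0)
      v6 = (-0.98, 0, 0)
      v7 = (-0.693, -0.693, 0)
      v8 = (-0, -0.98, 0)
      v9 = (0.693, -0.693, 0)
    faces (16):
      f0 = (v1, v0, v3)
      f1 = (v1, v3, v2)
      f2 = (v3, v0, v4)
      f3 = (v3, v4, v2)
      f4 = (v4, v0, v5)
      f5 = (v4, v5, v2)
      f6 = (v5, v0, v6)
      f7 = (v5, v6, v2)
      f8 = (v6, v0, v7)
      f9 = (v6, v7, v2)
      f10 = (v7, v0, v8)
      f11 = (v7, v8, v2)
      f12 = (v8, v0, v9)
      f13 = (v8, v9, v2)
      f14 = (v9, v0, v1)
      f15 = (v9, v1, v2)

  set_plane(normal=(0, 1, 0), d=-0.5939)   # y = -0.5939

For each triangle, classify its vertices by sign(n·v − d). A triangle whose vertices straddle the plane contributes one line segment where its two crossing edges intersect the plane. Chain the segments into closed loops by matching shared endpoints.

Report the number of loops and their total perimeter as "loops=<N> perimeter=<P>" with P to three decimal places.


Straddling triangles (8 of 16):
  (v6,v0,v7) [++-] → (-0.5939, -0.5939, 0)–(-0.734041, -0.5939, 0)  len=0.1401
  (v6,v7,v2) [+-+] → (-0.734041, -0.5939, 0)–(-0.5939, -0.5939, 0.374664)  len=0.4000
  (v7,v0,v8) [-+-] → (-0.5939, -0.5939, 0)–(0, -0.5939, 0)  len=0.5939
  (v7,v8,v2) [--+] → (0, -0.5939, 1.03223)–(-0.5939, -0.5939, 0.374664)  len=0.8861
  (v8,v0,v9) [-+-] → (0, -0.5939, 0)–(0.5939, -0.5939, 0)  len=0.5939
  (v8,v9,v2) [--+] → (0.5939, -0.5939, 0.374664)–(0, -0.5939, 1.03223)  len=0.8861
  (v9,v0,v1) [-++] → (0.5939, -0.5939, 0)–(0.734041, -0.5939, 0)  len=0.1401
  (v9,v1,v2) [-++] → (0.734041, -0.5939, 0)–(0.5939, -0.5939, 0.374664)  len=0.4000

Chained into 1 loop(s):
  loop 1: 8 segments, perimeter = 4.0402
Total perimeter = 4.040

loops=1 perimeter=4.040


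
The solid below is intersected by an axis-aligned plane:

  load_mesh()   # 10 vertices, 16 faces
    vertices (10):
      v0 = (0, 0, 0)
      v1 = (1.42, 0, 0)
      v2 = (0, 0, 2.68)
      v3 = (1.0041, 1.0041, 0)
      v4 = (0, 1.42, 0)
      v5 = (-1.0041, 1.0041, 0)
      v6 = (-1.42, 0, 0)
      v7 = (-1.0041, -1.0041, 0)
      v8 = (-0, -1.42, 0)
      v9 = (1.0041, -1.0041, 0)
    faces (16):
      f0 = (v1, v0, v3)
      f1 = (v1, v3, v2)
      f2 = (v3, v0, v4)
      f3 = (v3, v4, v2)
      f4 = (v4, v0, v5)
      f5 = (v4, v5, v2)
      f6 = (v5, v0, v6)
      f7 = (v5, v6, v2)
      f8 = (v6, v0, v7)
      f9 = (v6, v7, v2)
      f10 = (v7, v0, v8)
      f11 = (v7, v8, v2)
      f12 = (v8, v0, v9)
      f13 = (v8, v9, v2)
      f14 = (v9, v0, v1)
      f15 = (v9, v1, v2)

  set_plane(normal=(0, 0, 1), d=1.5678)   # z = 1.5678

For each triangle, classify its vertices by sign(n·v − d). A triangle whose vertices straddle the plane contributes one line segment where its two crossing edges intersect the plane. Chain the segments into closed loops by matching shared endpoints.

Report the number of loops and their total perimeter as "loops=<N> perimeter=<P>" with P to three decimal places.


Straddling triangles (8 of 16):
  (v1,v3,v2) [--+] → (0.416702, 0.416702, 1.5678)–(0.5893, 0, 1.5678)  len=0.4510
  (v3,v4,v2) [--+] → (0, 0.5893, 1.5678)–(0.416702, 0.416702, 1.5678)  len=0.4510
  (v4,v5,v2) [--+] → (-0.416702, 0.416702, 1.5678)–(0, 0.5893, 1.5678)  len=0.4510
  (v5,v6,v2) [--+] → (-0.5893, 0, 1.5678)–(-0.416702, 0.416702, 1.5678)  len=0.4510
  (v6,v7,v2) [--+] → (-0.416702, -0.416702, 1.5678)–(-0.5893, 0, 1.5678)  len=0.4510
  (v7,v8,v2) [--+] → (0, -0.5893, 1.5678)–(-0.416702, -0.416702, 1.5678)  len=0.4510
  (v8,v9,v2) [--+] → (0.416702, -0.416702, 1.5678)–(0, -0.5893, 1.5678)  len=0.4510
  (v9,v1,v2) [--+] → (0.5893, 0, 1.5678)–(0.416702, -0.416702, 1.5678)  len=0.4510

Chained into 1 loop(s):
  loop 1: 8 segments, perimeter = 3.6083
Total perimeter = 3.608

loops=1 perimeter=3.608


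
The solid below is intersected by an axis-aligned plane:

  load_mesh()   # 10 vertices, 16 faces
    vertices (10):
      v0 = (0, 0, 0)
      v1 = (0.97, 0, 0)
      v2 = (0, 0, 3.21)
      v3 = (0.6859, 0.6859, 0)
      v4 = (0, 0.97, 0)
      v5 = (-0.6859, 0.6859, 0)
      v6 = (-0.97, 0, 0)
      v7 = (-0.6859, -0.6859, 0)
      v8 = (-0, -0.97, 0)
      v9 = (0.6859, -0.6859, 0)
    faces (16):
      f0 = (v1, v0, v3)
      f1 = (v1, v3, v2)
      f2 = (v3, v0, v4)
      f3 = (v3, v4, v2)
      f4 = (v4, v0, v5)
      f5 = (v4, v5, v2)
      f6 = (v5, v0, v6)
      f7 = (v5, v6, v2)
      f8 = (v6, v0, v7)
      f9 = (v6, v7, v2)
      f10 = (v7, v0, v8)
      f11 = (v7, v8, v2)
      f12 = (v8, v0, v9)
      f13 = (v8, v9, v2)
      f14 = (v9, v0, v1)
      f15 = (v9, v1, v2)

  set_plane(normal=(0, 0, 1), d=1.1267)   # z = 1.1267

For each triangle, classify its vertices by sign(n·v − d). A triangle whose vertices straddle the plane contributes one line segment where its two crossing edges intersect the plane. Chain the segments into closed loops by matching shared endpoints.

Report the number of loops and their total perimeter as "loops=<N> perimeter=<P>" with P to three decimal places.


loops=1 perimeter=3.855

Straddling triangles (8 of 16):
  (v1,v3,v2) [--+] → (0.445151, 0.445151, 1.1267)–(0.629533, 0, 1.1267)  len=0.4818
  (v3,v4,v2) [--+] → (0, 0.629533, 1.1267)–(0.445151, 0.445151, 1.1267)  len=0.4818
  (v4,v5,v2) [--+] → (-0.445151, 0.445151, 1.1267)–(0, 0.629533, 1.1267)  len=0.4818
  (v5,v6,v2) [--+] → (-0.629533, 0, 1.1267)–(-0.445151, 0.445151, 1.1267)  len=0.4818
  (v6,v7,v2) [--+] → (-0.445151, -0.445151, 1.1267)–(-0.629533, 0, 1.1267)  len=0.4818
  (v7,v8,v2) [--+] → (0, -0.629533, 1.1267)–(-0.445151, -0.445151, 1.1267)  len=0.4818
  (v8,v9,v2) [--+] → (0.445151, -0.445151, 1.1267)–(0, -0.629533, 1.1267)  len=0.4818
  (v9,v1,v2) [--+] → (0.629533, 0, 1.1267)–(0.445151, -0.445151, 1.1267)  len=0.4818

Chained into 1 loop(s):
  loop 1: 8 segments, perimeter = 3.8546
Total perimeter = 3.855


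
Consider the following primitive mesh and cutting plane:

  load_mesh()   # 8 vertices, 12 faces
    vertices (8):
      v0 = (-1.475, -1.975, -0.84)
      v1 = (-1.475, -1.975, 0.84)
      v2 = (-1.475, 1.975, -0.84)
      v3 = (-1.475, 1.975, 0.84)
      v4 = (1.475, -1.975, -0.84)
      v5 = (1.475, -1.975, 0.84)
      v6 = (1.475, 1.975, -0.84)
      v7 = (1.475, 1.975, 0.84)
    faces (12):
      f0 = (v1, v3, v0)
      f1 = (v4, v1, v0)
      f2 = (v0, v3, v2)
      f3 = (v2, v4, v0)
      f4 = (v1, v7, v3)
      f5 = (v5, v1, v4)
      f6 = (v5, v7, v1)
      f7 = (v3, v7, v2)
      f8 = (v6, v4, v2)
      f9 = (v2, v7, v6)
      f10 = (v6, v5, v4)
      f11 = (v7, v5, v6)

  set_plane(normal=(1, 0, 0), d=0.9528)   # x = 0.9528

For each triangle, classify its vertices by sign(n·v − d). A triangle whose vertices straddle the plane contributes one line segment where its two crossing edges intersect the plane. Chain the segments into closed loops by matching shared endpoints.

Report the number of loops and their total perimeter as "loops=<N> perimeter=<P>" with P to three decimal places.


loops=1 perimeter=11.260

Straddling triangles (8 of 12):
  (v4,v1,v0) [+--] → (0.9528, -1.975, -0.542612)–(0.9528, -1.975, -0.84)  len=0.2974
  (v2,v4,v0) [-+-] → (0.9528, -1.27578, -0.84)–(0.9528, -1.975, -0.84)  len=0.6992
  (v1,v7,v3) [-+-] → (0.9528, 1.27578, 0.84)–(0.9528, 1.975, 0.84)  len=0.6992
  (v5,v1,v4) [+-+] → (0.9528, -1.975, 0.84)–(0.9528, -1.975, -0.542612)  len=1.3826
  (v5,v7,v1) [++-] → (0.9528, 1.27578, 0.84)–(0.9528, -1.975, 0.84)  len=3.2508
  (v3,v7,v2) [-+-] → (0.9528, 1.975, 0.84)–(0.9528, 1.975, 0.542612)  len=0.2974
  (v6,v4,v2) [++-] → (0.9528, -1.27578, -0.84)–(0.9528, 1.975, -0.84)  len=3.2508
  (v2,v7,v6) [-++] → (0.9528, 1.975, 0.542612)–(0.9528, 1.975, -0.84)  len=1.3826

Chained into 1 loop(s):
  loop 1: 8 segments, perimeter = 11.2600
Total perimeter = 11.260
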